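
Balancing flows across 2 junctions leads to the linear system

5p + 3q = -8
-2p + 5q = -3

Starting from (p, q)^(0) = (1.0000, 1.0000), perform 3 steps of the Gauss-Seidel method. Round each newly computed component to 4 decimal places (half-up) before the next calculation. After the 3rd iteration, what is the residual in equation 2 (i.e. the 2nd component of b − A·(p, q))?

Iteration 1:
  p = (-8 - (3)·1.0000) / (5) = -2.2000
  q = (-3 - (-2)·-2.2000) / (5) = -1.4800
Iteration 2:
  p = (-8 - (3)·-1.4800) / (5) = -0.7120
  q = (-3 - (-2)·-0.7120) / (5) = -0.8848
Iteration 3:
  p = (-8 - (3)·-0.8848) / (5) = -1.0691
  q = (-3 - (-2)·-1.0691) / (5) = -1.0276
Residual b − A·x = (0.4283, -0.0002)

-0.0002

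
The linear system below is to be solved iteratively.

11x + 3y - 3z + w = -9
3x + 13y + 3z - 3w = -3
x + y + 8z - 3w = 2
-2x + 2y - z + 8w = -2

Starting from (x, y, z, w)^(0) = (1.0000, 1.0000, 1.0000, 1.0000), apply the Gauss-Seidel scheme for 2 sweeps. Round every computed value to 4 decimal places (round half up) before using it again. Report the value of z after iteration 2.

0.2243

Iteration 1:
  x = (-9 - (3)·1.0000 - (-3)·1.0000 - (1)·1.0000) / (11) = -0.9091
  y = (-3 - (3)·-0.9091 - (3)·1.0000 - (-3)·1.0000) / (13) = -0.0210
  z = (2 - (1)·-0.9091 - (1)·-0.0210 - (-3)·1.0000) / (8) = 0.7413
  w = (-2 - (-2)·-0.9091 - (2)·-0.0210 - (-1)·0.7413) / (8) = -0.3794
Iteration 2:
  x = (-9 - (3)·-0.0210 - (-3)·0.7413 - (1)·-0.3794) / (11) = -0.5758
  y = (-3 - (3)·-0.5758 - (3)·0.7413 - (-3)·-0.3794) / (13) = -0.3565
  z = (2 - (1)·-0.5758 - (1)·-0.3565 - (-3)·-0.3794) / (8) = 0.2243
  w = (-2 - (-2)·-0.5758 - (2)·-0.3565 - (-1)·0.2243) / (8) = -0.2768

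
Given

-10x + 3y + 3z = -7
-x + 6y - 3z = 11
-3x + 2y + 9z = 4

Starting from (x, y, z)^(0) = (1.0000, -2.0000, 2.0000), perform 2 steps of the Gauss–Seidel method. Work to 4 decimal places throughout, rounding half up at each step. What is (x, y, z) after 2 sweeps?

Iteration 1:
  x = (-7 - (3)·-2.0000 - (3)·2.0000) / (-10) = 0.7000
  y = (11 - (-1)·0.7000 - (-3)·2.0000) / (6) = 2.9500
  z = (4 - (-3)·0.7000 - (2)·2.9500) / (9) = 0.0222
Iteration 2:
  x = (-7 - (3)·2.9500 - (3)·0.0222) / (-10) = 1.5917
  y = (11 - (-1)·1.5917 - (-3)·0.0222) / (6) = 2.1097
  z = (4 - (-3)·1.5917 - (2)·2.1097) / (9) = 0.5062

(1.5917, 2.1097, 0.5062)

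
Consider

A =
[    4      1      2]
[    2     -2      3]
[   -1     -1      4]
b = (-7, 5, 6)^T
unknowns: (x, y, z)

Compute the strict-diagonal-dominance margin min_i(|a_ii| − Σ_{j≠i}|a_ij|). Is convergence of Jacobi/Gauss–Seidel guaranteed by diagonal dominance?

-3

row 1: |4| − (1+2) = 1
row 2: |-2| − (2+3) = -3
row 3: |4| − (1+1) = 2
minimum over rows = -3 → not strictly diagonally dominant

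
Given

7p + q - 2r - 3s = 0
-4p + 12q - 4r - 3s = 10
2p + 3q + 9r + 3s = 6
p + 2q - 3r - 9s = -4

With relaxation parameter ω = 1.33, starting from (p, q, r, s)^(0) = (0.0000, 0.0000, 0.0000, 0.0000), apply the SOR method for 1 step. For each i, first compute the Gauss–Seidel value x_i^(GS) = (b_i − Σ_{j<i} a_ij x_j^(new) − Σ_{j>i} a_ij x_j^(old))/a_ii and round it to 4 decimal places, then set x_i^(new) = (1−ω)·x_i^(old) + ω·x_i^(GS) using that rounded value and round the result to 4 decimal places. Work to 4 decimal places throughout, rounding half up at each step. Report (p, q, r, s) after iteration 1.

Iteration 1:
  p: GS value = (0 - (1)·0.0000 - (-2)·0.0000 - (-3)·0.0000) / (7) = 0.0000;  p ← (1−ω)·0.0000 + ω·0.0000 = 0.0000
  q: GS value = (10 - (-4)·0.0000 - (-4)·0.0000 - (-3)·0.0000) / (12) = 0.8333;  q ← (1−ω)·0.0000 + ω·0.8333 = 1.1083
  r: GS value = (6 - (2)·0.0000 - (3)·1.1083 - (3)·0.0000) / (9) = 0.2972;  r ← (1−ω)·0.0000 + ω·0.2972 = 0.3953
  s: GS value = (-4 - (1)·0.0000 - (2)·1.1083 - (-3)·0.3953) / (-9) = 0.5590;  s ← (1−ω)·0.0000 + ω·0.5590 = 0.7435

(0.0000, 1.1083, 0.3953, 0.7435)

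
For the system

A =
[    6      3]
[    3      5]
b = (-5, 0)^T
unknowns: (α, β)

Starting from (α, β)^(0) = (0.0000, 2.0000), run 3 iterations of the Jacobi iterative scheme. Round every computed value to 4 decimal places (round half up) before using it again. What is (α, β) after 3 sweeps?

(-1.3833, 0.5000)

Iteration 1:
  α = (-5 - (3)·2.0000) / (6) = -1.8333
  β = (0 - (3)·0.0000) / (5) = 0.0000
Iteration 2:
  α = (-5 - (3)·0.0000) / (6) = -0.8333
  β = (0 - (3)·-1.8333) / (5) = 1.1000
Iteration 3:
  α = (-5 - (3)·1.1000) / (6) = -1.3833
  β = (0 - (3)·-0.8333) / (5) = 0.5000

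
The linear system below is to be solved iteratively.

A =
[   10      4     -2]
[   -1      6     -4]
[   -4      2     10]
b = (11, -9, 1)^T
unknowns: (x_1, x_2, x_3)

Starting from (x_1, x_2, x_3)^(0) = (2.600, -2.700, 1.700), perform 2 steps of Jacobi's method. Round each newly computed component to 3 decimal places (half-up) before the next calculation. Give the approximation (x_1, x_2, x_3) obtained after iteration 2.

Iteration 1:
  x_1 = (11 - (4)·-2.700 - (-2)·1.700) / (10) = 2.520
  x_2 = (-9 - (-1)·2.600 - (-4)·1.700) / (6) = 0.067
  x_3 = (1 - (-4)·2.600 - (2)·-2.700) / (10) = 1.680
Iteration 2:
  x_1 = (11 - (4)·0.067 - (-2)·1.680) / (10) = 1.409
  x_2 = (-9 - (-1)·2.520 - (-4)·1.680) / (6) = 0.040
  x_3 = (1 - (-4)·2.520 - (2)·0.067) / (10) = 1.095

(1.409, 0.040, 1.095)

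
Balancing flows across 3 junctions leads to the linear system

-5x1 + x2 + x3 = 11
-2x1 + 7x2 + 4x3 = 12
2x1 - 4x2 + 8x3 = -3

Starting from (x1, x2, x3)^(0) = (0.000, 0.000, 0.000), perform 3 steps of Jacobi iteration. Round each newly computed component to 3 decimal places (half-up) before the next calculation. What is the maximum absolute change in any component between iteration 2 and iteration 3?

Iteration 1:
  x1 = (11 - (1)·0.000 - (1)·0.000) / (-5) = -2.200
  x2 = (12 - (-2)·0.000 - (4)·0.000) / (7) = 1.714
  x3 = (-3 - (2)·0.000 - (-4)·0.000) / (8) = -0.375
Iteration 2:
  x1 = (11 - (1)·1.714 - (1)·-0.375) / (-5) = -1.932
  x2 = (12 - (-2)·-2.200 - (4)·-0.375) / (7) = 1.300
  x3 = (-3 - (2)·-2.200 - (-4)·1.714) / (8) = 1.032
Iteration 3:
  x1 = (11 - (1)·1.300 - (1)·1.032) / (-5) = -1.734
  x2 = (12 - (-2)·-1.932 - (4)·1.032) / (7) = 0.573
  x3 = (-3 - (2)·-1.932 - (-4)·1.300) / (8) = 0.758
Change: (0.198, -0.727, -0.274) → max |·| = 0.727

0.727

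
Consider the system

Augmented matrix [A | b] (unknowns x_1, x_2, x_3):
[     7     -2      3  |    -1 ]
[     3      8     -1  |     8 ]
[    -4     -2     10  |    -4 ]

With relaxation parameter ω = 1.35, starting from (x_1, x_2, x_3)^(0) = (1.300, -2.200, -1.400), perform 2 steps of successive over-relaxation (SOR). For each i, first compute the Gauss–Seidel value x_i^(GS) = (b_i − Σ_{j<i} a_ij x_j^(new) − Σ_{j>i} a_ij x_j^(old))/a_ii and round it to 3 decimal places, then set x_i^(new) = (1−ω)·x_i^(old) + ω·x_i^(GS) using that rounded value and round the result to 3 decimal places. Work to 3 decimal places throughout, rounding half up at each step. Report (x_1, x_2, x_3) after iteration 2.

(0.803, 0.194, -0.118)

Iteration 1:
  x_1: GS value = (-1 - (-2)·-2.200 - (3)·-1.400) / (7) = -0.171;  x_1 ← (1−ω)·1.300 + ω·-0.171 = -0.686
  x_2: GS value = (8 - (3)·-0.686 - (-1)·-1.400) / (8) = 1.082;  x_2 ← (1−ω)·-2.200 + ω·1.082 = 2.231
  x_3: GS value = (-4 - (-4)·-0.686 - (-2)·2.231) / (10) = -0.228;  x_3 ← (1−ω)·-1.400 + ω·-0.228 = 0.182
Iteration 2:
  x_1: GS value = (-1 - (-2)·2.231 - (3)·0.182) / (7) = 0.417;  x_1 ← (1−ω)·-0.686 + ω·0.417 = 0.803
  x_2: GS value = (8 - (3)·0.803 - (-1)·0.182) / (8) = 0.722;  x_2 ← (1−ω)·2.231 + ω·0.722 = 0.194
  x_3: GS value = (-4 - (-4)·0.803 - (-2)·0.194) / (10) = -0.040;  x_3 ← (1−ω)·0.182 + ω·-0.040 = -0.118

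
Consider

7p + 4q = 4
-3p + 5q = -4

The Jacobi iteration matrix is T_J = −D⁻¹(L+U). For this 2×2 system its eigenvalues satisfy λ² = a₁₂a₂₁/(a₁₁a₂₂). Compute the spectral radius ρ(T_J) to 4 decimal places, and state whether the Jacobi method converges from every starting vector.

0.5855

a₁₂a₂₁/(a₁₁a₂₂) = (4)·(-3) / ((7)·(5)) = -0.342857
ρ = √|-0.342857| = √0.342857 = 0.5855
ρ < 1, so Jacobi converges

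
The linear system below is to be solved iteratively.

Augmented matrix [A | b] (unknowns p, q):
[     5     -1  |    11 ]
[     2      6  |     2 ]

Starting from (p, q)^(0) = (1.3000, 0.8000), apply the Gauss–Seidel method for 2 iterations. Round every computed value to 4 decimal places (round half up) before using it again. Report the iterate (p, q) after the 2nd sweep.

Iteration 1:
  p = (11 - (-1)·0.8000) / (5) = 2.3600
  q = (2 - (2)·2.3600) / (6) = -0.4533
Iteration 2:
  p = (11 - (-1)·-0.4533) / (5) = 2.1093
  q = (2 - (2)·2.1093) / (6) = -0.3698

(2.1093, -0.3698)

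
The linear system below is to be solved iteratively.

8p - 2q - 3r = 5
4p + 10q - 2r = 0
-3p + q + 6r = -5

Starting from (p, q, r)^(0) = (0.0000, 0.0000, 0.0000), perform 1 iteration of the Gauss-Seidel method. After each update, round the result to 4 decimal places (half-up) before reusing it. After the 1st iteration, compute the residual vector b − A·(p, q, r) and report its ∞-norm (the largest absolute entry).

1.9376

Iteration 1:
  p = (5 - (-2)·0.0000 - (-3)·0.0000) / (8) = 0.6250
  q = (0 - (4)·0.6250 - (-2)·0.0000) / (10) = -0.2500
  r = (-5 - (-3)·0.6250 - (1)·-0.2500) / (6) = -0.4792
Residual b − A·x = (-1.9376, -0.9584, 0.0002); ∞-norm = 1.9376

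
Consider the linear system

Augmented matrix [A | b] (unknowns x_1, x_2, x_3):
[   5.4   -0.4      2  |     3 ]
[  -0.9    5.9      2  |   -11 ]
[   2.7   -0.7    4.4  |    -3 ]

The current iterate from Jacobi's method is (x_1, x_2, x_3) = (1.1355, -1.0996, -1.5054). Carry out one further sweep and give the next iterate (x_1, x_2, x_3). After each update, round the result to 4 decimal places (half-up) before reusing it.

(1.0317, -1.1809, -1.5535)

One sweep:
  x_1 = (3 - (-0.4)·-1.0996 - (2)·-1.5054) / (5.4) = 1.0317
  x_2 = (-11 - (-0.9)·1.1355 - (2)·-1.5054) / (5.9) = -1.1809
  x_3 = (-3 - (2.7)·1.1355 - (-0.7)·-1.0996) / (4.4) = -1.5535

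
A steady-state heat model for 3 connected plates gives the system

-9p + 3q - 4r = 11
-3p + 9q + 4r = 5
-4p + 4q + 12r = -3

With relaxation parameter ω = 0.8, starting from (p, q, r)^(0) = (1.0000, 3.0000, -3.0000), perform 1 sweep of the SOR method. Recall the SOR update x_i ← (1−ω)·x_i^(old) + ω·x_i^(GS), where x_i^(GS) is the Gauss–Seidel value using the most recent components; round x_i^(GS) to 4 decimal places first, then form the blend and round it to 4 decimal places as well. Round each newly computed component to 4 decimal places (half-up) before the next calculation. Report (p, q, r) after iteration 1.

(1.0889, 2.4015, -1.1500)

Iteration 1:
  p: GS value = (11 - (3)·3.0000 - (-4)·-3.0000) / (-9) = 1.1111;  p ← (1−ω)·1.0000 + ω·1.1111 = 1.0889
  q: GS value = (5 - (-3)·1.0889 - (4)·-3.0000) / (9) = 2.2519;  q ← (1−ω)·3.0000 + ω·2.2519 = 2.4015
  r: GS value = (-3 - (-4)·1.0889 - (4)·2.4015) / (12) = -0.6875;  r ← (1−ω)·-3.0000 + ω·-0.6875 = -1.1500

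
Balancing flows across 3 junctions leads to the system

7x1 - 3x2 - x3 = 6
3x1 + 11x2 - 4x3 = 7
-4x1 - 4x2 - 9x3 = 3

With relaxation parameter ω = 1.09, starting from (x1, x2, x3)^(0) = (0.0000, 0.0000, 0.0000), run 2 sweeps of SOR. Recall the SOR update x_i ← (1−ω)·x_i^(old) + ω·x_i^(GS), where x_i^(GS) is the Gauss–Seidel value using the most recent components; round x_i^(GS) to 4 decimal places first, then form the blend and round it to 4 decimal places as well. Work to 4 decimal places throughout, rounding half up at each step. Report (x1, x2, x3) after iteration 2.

Iteration 1:
  x1: GS value = (6 - (-3)·0.0000 - (-1)·0.0000) / (7) = 0.8571;  x1 ← (1−ω)·0.0000 + ω·0.8571 = 0.9342
  x2: GS value = (7 - (3)·0.9342 - (-4)·0.0000) / (11) = 0.3816;  x2 ← (1−ω)·0.0000 + ω·0.3816 = 0.4159
  x3: GS value = (3 - (-4)·0.9342 - (-4)·0.4159) / (-9) = -0.9334;  x3 ← (1−ω)·0.0000 + ω·-0.9334 = -1.0174
Iteration 2:
  x1: GS value = (6 - (-3)·0.4159 - (-1)·-1.0174) / (7) = 0.8900;  x1 ← (1−ω)·0.9342 + ω·0.8900 = 0.8860
  x2: GS value = (7 - (3)·0.8860 - (-4)·-1.0174) / (11) = 0.0248;  x2 ← (1−ω)·0.4159 + ω·0.0248 = -0.0104
  x3: GS value = (3 - (-4)·0.8860 - (-4)·-0.0104) / (-9) = -0.7225;  x3 ← (1−ω)·-1.0174 + ω·-0.7225 = -0.6960

(0.8860, -0.0104, -0.6960)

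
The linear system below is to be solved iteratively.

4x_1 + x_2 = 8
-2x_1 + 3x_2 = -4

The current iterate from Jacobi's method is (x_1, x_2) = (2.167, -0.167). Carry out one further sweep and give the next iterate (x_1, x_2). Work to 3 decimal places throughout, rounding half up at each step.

(2.042, 0.111)

One sweep:
  x_1 = (8 - (1)·-0.167) / (4) = 2.042
  x_2 = (-4 - (-2)·2.167) / (3) = 0.111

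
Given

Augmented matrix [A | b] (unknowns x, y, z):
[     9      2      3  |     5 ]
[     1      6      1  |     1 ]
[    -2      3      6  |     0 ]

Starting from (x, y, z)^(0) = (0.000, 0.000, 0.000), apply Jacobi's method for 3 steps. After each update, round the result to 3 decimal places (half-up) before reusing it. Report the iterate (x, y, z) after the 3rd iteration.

Iteration 1:
  x = (5 - (2)·0.000 - (3)·0.000) / (9) = 0.556
  y = (1 - (1)·0.000 - (1)·0.000) / (6) = 0.167
  z = (0 - (-2)·0.000 - (3)·0.000) / (6) = 0.000
Iteration 2:
  x = (5 - (2)·0.167 - (3)·0.000) / (9) = 0.518
  y = (1 - (1)·0.556 - (1)·0.000) / (6) = 0.074
  z = (0 - (-2)·0.556 - (3)·0.167) / (6) = 0.102
Iteration 3:
  x = (5 - (2)·0.074 - (3)·0.102) / (9) = 0.505
  y = (1 - (1)·0.518 - (1)·0.102) / (6) = 0.063
  z = (0 - (-2)·0.518 - (3)·0.074) / (6) = 0.136

(0.505, 0.063, 0.136)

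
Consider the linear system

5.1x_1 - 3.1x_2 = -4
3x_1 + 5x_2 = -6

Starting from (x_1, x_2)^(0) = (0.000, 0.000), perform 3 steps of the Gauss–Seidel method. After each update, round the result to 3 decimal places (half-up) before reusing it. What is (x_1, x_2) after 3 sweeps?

(-1.066, -0.560)

Iteration 1:
  x_1 = (-4 - (-3.1)·0.000) / (5.1) = -0.784
  x_2 = (-6 - (3)·-0.784) / (5) = -0.730
Iteration 2:
  x_1 = (-4 - (-3.1)·-0.730) / (5.1) = -1.228
  x_2 = (-6 - (3)·-1.228) / (5) = -0.463
Iteration 3:
  x_1 = (-4 - (-3.1)·-0.463) / (5.1) = -1.066
  x_2 = (-6 - (3)·-1.066) / (5) = -0.560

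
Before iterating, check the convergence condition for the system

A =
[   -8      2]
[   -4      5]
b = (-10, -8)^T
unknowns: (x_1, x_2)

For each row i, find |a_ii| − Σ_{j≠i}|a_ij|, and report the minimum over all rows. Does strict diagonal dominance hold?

row 1: |-8| − (2) = 6
row 2: |5| − (4) = 1
minimum over rows = 1 → strictly diagonally dominant (convergence guaranteed)

1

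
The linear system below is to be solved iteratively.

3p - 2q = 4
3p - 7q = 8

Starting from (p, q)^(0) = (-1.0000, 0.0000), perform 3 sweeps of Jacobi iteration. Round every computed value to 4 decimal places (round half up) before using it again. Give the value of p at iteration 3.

Iteration 1:
  p = (4 - (-2)·0.0000) / (3) = 1.3333
  q = (8 - (3)·-1.0000) / (-7) = -1.5714
Iteration 2:
  p = (4 - (-2)·-1.5714) / (3) = 0.2857
  q = (8 - (3)·1.3333) / (-7) = -0.5714
Iteration 3:
  p = (4 - (-2)·-0.5714) / (3) = 0.9524
  q = (8 - (3)·0.2857) / (-7) = -1.0204

0.9524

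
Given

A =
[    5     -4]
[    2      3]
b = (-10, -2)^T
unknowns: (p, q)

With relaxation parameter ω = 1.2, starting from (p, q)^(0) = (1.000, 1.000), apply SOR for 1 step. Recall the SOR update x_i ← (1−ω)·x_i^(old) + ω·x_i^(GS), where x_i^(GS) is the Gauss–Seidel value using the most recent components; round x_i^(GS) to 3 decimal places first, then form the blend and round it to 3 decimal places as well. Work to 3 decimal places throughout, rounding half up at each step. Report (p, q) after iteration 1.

(-1.640, 0.312)

Iteration 1:
  p: GS value = (-10 - (-4)·1.000) / (5) = -1.200;  p ← (1−ω)·1.000 + ω·-1.200 = -1.640
  q: GS value = (-2 - (2)·-1.640) / (3) = 0.427;  q ← (1−ω)·1.000 + ω·0.427 = 0.312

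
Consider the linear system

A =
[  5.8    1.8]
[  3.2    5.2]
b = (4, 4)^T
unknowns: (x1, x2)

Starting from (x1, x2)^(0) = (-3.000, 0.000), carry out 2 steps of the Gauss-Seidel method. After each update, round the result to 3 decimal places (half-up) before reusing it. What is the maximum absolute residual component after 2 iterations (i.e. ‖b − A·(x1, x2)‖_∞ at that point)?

Iteration 1:
  x1 = (4 - (1.8)·0.000) / (5.8) = 0.690
  x2 = (4 - (3.2)·0.690) / (5.2) = 0.345
Iteration 2:
  x1 = (4 - (1.8)·0.345) / (5.8) = 0.583
  x2 = (4 - (3.2)·0.583) / (5.2) = 0.410
Residual b − A·x = (-0.119, 0.002); ∞-norm = 0.119

0.119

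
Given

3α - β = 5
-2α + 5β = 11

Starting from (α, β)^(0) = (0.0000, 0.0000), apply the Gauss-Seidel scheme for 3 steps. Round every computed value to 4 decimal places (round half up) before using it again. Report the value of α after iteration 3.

Iteration 1:
  α = (5 - (-1)·0.0000) / (3) = 1.6667
  β = (11 - (-2)·1.6667) / (5) = 2.8667
Iteration 2:
  α = (5 - (-1)·2.8667) / (3) = 2.6222
  β = (11 - (-2)·2.6222) / (5) = 3.2489
Iteration 3:
  α = (5 - (-1)·3.2489) / (3) = 2.7496
  β = (11 - (-2)·2.7496) / (5) = 3.2998

2.7496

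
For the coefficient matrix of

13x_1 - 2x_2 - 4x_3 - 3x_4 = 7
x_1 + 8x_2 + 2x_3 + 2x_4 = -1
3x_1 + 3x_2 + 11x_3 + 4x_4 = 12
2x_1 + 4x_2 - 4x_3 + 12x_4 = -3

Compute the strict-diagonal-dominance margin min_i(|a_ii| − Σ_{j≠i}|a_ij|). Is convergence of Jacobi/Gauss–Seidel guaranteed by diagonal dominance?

row 1: |13| − (2+4+3) = 4
row 2: |8| − (1+2+2) = 3
row 3: |11| − (3+3+4) = 1
row 4: |12| − (2+4+4) = 2
minimum over rows = 1 → strictly diagonally dominant (convergence guaranteed)

1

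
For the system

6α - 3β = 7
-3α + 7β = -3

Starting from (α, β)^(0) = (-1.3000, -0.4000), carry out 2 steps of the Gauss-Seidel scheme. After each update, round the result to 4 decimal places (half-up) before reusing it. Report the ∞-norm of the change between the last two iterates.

0.1928

Iteration 1:
  α = (7 - (-3)·-0.4000) / (6) = 0.9667
  β = (-3 - (-3)·0.9667) / (7) = -0.0143
Iteration 2:
  α = (7 - (-3)·-0.0143) / (6) = 1.1595
  β = (-3 - (-3)·1.1595) / (7) = 0.0684
Change: (0.1928, 0.0827) → max |·| = 0.1928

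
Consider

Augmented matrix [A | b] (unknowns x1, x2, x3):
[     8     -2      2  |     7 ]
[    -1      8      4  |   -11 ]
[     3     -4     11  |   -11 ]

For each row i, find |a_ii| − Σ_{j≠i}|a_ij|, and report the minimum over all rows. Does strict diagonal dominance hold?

row 1: |8| − (2+2) = 4
row 2: |8| − (1+4) = 3
row 3: |11| − (3+4) = 4
minimum over rows = 3 → strictly diagonally dominant (convergence guaranteed)

3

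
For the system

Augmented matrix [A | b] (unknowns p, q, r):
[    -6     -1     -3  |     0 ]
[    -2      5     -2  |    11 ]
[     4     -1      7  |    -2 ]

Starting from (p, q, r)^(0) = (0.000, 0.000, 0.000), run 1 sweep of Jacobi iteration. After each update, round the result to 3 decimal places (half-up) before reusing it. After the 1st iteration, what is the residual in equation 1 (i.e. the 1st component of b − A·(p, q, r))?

Iteration 1:
  p = (0 - (-1)·0.000 - (-3)·0.000) / (-6) = 0.000
  q = (11 - (-2)·0.000 - (-2)·0.000) / (5) = 2.200
  r = (-2 - (4)·0.000 - (-1)·0.000) / (7) = -0.286
Residual b − A·x = (1.342, -0.572, 2.202)

1.342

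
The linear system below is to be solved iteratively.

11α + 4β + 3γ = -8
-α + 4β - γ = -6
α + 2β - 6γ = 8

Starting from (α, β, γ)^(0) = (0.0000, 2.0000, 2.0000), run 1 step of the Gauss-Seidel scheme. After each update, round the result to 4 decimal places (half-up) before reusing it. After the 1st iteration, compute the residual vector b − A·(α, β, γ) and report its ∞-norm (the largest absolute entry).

Iteration 1:
  α = (-8 - (4)·2.0000 - (3)·2.0000) / (11) = -2.0000
  β = (-6 - (-1)·-2.0000 - (-1)·2.0000) / (4) = -1.5000
  γ = (8 - (1)·-2.0000 - (2)·-1.5000) / (-6) = -2.1667
Residual b − A·x = (26.5001, -4.1667, -0.0002); ∞-norm = 26.5001

26.5001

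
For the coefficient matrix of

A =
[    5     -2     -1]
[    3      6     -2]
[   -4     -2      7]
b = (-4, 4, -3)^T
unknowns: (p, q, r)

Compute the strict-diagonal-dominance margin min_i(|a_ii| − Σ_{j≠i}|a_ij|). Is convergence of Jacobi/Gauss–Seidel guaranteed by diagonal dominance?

1

row 1: |5| − (2+1) = 2
row 2: |6| − (3+2) = 1
row 3: |7| − (4+2) = 1
minimum over rows = 1 → strictly diagonally dominant (convergence guaranteed)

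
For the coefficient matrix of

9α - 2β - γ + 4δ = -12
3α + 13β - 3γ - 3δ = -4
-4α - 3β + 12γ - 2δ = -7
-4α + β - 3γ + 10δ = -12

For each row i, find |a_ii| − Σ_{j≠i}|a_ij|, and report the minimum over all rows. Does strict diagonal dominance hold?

row 1: |9| − (2+1+4) = 2
row 2: |13| − (3+3+3) = 4
row 3: |12| − (4+3+2) = 3
row 4: |10| − (4+1+3) = 2
minimum over rows = 2 → strictly diagonally dominant (convergence guaranteed)

2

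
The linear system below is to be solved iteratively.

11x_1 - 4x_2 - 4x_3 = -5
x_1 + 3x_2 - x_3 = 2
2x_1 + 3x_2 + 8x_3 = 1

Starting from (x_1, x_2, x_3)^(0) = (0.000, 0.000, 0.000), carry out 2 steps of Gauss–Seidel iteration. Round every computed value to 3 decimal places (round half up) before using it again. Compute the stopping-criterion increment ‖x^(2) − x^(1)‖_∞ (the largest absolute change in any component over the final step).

0.273

Iteration 1:
  x_1 = (-5 - (-4)·0.000 - (-4)·0.000) / (11) = -0.455
  x_2 = (2 - (1)·-0.455 - (-1)·0.000) / (3) = 0.818
  x_3 = (1 - (2)·-0.455 - (3)·0.818) / (8) = -0.068
Iteration 2:
  x_1 = (-5 - (-4)·0.818 - (-4)·-0.068) / (11) = -0.182
  x_2 = (2 - (1)·-0.182 - (-1)·-0.068) / (3) = 0.705
  x_3 = (1 - (2)·-0.182 - (3)·0.705) / (8) = -0.094
Change: (0.273, -0.113, -0.026) → max |·| = 0.273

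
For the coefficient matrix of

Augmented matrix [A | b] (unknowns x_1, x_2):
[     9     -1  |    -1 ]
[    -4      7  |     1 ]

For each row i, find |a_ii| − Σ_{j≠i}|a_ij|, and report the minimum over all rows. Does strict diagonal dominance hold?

row 1: |9| − (1) = 8
row 2: |7| − (4) = 3
minimum over rows = 3 → strictly diagonally dominant (convergence guaranteed)

3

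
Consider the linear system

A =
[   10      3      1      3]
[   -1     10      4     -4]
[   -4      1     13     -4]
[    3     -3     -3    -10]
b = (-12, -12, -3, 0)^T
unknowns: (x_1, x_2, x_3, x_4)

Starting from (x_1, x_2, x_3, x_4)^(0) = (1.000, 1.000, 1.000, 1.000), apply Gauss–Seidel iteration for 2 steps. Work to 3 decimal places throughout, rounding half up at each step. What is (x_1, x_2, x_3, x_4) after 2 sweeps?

Iteration 1:
  x_1 = (-12 - (3)·1.000 - (1)·1.000 - (3)·1.000) / (10) = -1.900
  x_2 = (-12 - (-1)·-1.900 - (4)·1.000 - (-4)·1.000) / (10) = -1.390
  x_3 = (-3 - (-4)·-1.900 - (1)·-1.390 - (-4)·1.000) / (13) = -0.401
  x_4 = (0 - (3)·-1.900 - (-3)·-1.390 - (-3)·-0.401) / (-10) = -0.033
Iteration 2:
  x_1 = (-12 - (3)·-1.390 - (1)·-0.401 - (3)·-0.033) / (10) = -0.733
  x_2 = (-12 - (-1)·-0.733 - (4)·-0.401 - (-4)·-0.033) / (10) = -1.126
  x_3 = (-3 - (-4)·-0.733 - (1)·-1.126 - (-4)·-0.033) / (13) = -0.380
  x_4 = (0 - (3)·-0.733 - (-3)·-1.126 - (-3)·-0.380) / (-10) = 0.232

(-0.733, -1.126, -0.380, 0.232)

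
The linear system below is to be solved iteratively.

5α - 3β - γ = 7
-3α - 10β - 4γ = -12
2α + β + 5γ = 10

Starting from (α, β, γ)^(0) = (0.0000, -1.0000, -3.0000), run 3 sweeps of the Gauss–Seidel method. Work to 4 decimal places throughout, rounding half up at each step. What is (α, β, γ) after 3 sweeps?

Iteration 1:
  α = (7 - (-3)·-1.0000 - (-1)·-3.0000) / (5) = 0.2000
  β = (-12 - (-3)·0.2000 - (-4)·-3.0000) / (-10) = 2.3400
  γ = (10 - (2)·0.2000 - (1)·2.3400) / (5) = 1.4520
Iteration 2:
  α = (7 - (-3)·2.3400 - (-1)·1.4520) / (5) = 3.0944
  β = (-12 - (-3)·3.0944 - (-4)·1.4520) / (-10) = -0.3091
  γ = (10 - (2)·3.0944 - (1)·-0.3091) / (5) = 0.8241
Iteration 3:
  α = (7 - (-3)·-0.3091 - (-1)·0.8241) / (5) = 1.3794
  β = (-12 - (-3)·1.3794 - (-4)·0.8241) / (-10) = 0.4565
  γ = (10 - (2)·1.3794 - (1)·0.4565) / (5) = 1.3569

(1.3794, 0.4565, 1.3569)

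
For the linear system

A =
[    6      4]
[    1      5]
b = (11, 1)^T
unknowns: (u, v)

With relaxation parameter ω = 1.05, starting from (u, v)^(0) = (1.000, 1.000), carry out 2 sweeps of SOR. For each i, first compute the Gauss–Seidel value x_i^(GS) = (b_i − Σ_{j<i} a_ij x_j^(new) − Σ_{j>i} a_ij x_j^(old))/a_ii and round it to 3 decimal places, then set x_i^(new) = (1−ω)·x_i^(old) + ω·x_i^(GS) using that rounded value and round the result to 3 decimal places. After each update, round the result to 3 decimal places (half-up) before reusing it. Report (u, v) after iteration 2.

(1.927, -0.190)

Iteration 1:
  u: GS value = (11 - (4)·1.000) / (6) = 1.167;  u ← (1−ω)·1.000 + ω·1.167 = 1.175
  v: GS value = (1 - (1)·1.175) / (5) = -0.035;  v ← (1−ω)·1.000 + ω·-0.035 = -0.087
Iteration 2:
  u: GS value = (11 - (4)·-0.087) / (6) = 1.891;  u ← (1−ω)·1.175 + ω·1.891 = 1.927
  v: GS value = (1 - (1)·1.927) / (5) = -0.185;  v ← (1−ω)·-0.087 + ω·-0.185 = -0.190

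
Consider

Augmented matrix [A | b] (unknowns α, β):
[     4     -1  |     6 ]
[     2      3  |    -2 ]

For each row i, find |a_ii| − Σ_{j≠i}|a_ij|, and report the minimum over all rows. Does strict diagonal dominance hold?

1

row 1: |4| − (1) = 3
row 2: |3| − (2) = 1
minimum over rows = 1 → strictly diagonally dominant (convergence guaranteed)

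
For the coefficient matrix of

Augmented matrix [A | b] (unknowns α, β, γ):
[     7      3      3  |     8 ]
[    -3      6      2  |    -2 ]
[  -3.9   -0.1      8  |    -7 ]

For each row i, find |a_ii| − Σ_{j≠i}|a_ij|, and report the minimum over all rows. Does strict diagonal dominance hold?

row 1: |7| − (3+3) = 1
row 2: |6| − (3+2) = 1
row 3: |8| − (3.9+0.1) = 4
minimum over rows = 1 → strictly diagonally dominant (convergence guaranteed)

1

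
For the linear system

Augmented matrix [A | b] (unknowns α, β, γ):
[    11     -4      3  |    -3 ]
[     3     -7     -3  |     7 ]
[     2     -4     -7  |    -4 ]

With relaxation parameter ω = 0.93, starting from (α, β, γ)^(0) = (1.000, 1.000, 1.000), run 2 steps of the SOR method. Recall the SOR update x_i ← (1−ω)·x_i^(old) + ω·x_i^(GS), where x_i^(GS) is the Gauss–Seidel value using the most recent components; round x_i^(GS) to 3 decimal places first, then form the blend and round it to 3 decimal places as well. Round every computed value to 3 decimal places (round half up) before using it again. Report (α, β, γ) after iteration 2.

Iteration 1:
  α: GS value = (-3 - (-4)·1.000 - (3)·1.000) / (11) = -0.182;  α ← (1−ω)·1.000 + ω·-0.182 = -0.099
  β: GS value = (7 - (3)·-0.099 - (-3)·1.000) / (-7) = -1.471;  β ← (1−ω)·1.000 + ω·-1.471 = -1.298
  γ: GS value = (-4 - (2)·-0.099 - (-4)·-1.298) / (-7) = 1.285;  γ ← (1−ω)·1.000 + ω·1.285 = 1.265
Iteration 2:
  α: GS value = (-3 - (-4)·-1.298 - (3)·1.265) / (11) = -1.090;  α ← (1−ω)·-0.099 + ω·-1.090 = -1.021
  β: GS value = (7 - (3)·-1.021 - (-3)·1.265) / (-7) = -1.980;  β ← (1−ω)·-1.298 + ω·-1.980 = -1.932
  γ: GS value = (-4 - (2)·-1.021 - (-4)·-1.932) / (-7) = 1.384;  γ ← (1−ω)·1.265 + ω·1.384 = 1.376

(-1.021, -1.932, 1.376)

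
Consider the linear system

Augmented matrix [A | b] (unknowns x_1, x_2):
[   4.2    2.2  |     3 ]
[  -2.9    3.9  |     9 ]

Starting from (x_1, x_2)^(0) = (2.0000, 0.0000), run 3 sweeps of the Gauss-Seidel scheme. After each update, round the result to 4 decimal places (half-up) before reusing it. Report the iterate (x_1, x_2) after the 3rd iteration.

Iteration 1:
  x_1 = (3 - (2.2)·0.0000) / (4.2) = 0.7143
  x_2 = (9 - (-2.9)·0.7143) / (3.9) = 2.8388
Iteration 2:
  x_1 = (3 - (2.2)·2.8388) / (4.2) = -0.7727
  x_2 = (9 - (-2.9)·-0.7727) / (3.9) = 1.7331
Iteration 3:
  x_1 = (3 - (2.2)·1.7331) / (4.2) = -0.1935
  x_2 = (9 - (-2.9)·-0.1935) / (3.9) = 2.1638

(-0.1935, 2.1638)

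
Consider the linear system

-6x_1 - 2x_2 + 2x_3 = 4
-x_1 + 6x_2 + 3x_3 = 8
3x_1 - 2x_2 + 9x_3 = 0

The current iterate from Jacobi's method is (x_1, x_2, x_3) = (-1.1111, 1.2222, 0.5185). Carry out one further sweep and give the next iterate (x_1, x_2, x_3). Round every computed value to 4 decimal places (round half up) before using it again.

One sweep:
  x_1 = (4 - (-2)·1.2222 - (2)·0.5185) / (-6) = -0.9012
  x_2 = (8 - (-1)·-1.1111 - (3)·0.5185) / (6) = 0.8889
  x_3 = (0 - (3)·-1.1111 - (-2)·1.2222) / (9) = 0.6420

(-0.9012, 0.8889, 0.6420)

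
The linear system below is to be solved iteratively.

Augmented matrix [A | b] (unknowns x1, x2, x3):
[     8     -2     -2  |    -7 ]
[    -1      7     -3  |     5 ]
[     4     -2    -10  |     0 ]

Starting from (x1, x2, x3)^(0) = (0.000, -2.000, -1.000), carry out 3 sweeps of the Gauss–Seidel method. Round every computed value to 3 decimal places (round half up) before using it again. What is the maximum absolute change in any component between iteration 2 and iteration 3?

0.106

Iteration 1:
  x1 = (-7 - (-2)·-2.000 - (-2)·-1.000) / (8) = -1.625
  x2 = (5 - (-1)·-1.625 - (-3)·-1.000) / (7) = 0.054
  x3 = (0 - (4)·-1.625 - (-2)·0.054) / (-10) = -0.661
Iteration 2:
  x1 = (-7 - (-2)·0.054 - (-2)·-0.661) / (8) = -1.027
  x2 = (5 - (-1)·-1.027 - (-3)·-0.661) / (7) = 0.284
  x3 = (0 - (4)·-1.027 - (-2)·0.284) / (-10) = -0.468
Iteration 3:
  x1 = (-7 - (-2)·0.284 - (-2)·-0.468) / (8) = -0.921
  x2 = (5 - (-1)·-0.921 - (-3)·-0.468) / (7) = 0.382
  x3 = (0 - (4)·-0.921 - (-2)·0.382) / (-10) = -0.445
Change: (0.106, 0.098, 0.023) → max |·| = 0.106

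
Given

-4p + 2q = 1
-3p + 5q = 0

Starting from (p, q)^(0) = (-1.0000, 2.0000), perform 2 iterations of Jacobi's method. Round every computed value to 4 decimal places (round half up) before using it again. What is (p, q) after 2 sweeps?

Iteration 1:
  p = (1 - (2)·2.0000) / (-4) = 0.7500
  q = (0 - (-3)·-1.0000) / (5) = -0.6000
Iteration 2:
  p = (1 - (2)·-0.6000) / (-4) = -0.5500
  q = (0 - (-3)·0.7500) / (5) = 0.4500

(-0.5500, 0.4500)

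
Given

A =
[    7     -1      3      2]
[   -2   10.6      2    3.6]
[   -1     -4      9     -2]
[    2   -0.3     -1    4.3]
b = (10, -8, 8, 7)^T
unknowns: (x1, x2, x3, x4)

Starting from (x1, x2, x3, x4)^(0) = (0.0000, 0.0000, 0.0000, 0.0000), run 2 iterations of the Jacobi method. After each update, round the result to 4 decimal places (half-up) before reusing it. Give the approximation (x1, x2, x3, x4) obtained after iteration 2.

Iteration 1:
  x1 = (10 - (-1)·0.0000 - (3)·0.0000 - (2)·0.0000) / (7) = 1.4286
  x2 = (-8 - (-2)·0.0000 - (2)·0.0000 - (3.6)·0.0000) / (10.6) = -0.7547
  x3 = (8 - (-1)·0.0000 - (-4)·0.0000 - (-2)·0.0000) / (9) = 0.8889
  x4 = (7 - (2)·0.0000 - (-0.3)·0.0000 - (-1)·0.0000) / (4.3) = 1.6279
Iteration 2:
  x1 = (10 - (-1)·-0.7547 - (3)·0.8889 - (2)·1.6279) / (7) = 0.4747
  x2 = (-8 - (-2)·1.4286 - (2)·0.8889 - (3.6)·1.6279) / (10.6) = -1.2058
  x3 = (8 - (-1)·1.4286 - (-4)·-0.7547 - (-2)·1.6279) / (9) = 1.0740
  x4 = (7 - (2)·1.4286 - (-0.3)·-0.7547 - (-1)·0.8889) / (4.3) = 1.1175

(0.4747, -1.2058, 1.0740, 1.1175)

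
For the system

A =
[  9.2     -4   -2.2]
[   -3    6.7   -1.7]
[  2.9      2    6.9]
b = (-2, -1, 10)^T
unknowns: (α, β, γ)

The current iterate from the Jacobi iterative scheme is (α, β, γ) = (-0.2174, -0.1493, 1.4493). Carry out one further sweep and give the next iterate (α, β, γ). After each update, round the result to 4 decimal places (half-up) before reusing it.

One sweep:
  α = (-2 - (-4)·-0.1493 - (-2.2)·1.4493) / (9.2) = 0.0643
  β = (-1 - (-3)·-0.2174 - (-1.7)·1.4493) / (6.7) = 0.1211
  γ = (10 - (2.9)·-0.2174 - (2)·-0.1493) / (6.9) = 1.5839

(0.0643, 0.1211, 1.5839)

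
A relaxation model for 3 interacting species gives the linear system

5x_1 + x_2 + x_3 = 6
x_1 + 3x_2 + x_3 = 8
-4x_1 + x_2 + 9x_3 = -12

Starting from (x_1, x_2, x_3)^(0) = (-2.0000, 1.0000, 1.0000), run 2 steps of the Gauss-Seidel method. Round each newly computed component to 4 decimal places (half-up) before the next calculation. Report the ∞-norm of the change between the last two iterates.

Iteration 1:
  x_1 = (6 - (1)·1.0000 - (1)·1.0000) / (5) = 0.8000
  x_2 = (8 - (1)·0.8000 - (1)·1.0000) / (3) = 2.0667
  x_3 = (-12 - (-4)·0.8000 - (1)·2.0667) / (9) = -1.2074
Iteration 2:
  x_1 = (6 - (1)·2.0667 - (1)·-1.2074) / (5) = 1.0281
  x_2 = (8 - (1)·1.0281 - (1)·-1.2074) / (3) = 2.7264
  x_3 = (-12 - (-4)·1.0281 - (1)·2.7264) / (9) = -1.1793
Change: (0.2281, 0.6597, 0.0281) → max |·| = 0.6597

0.6597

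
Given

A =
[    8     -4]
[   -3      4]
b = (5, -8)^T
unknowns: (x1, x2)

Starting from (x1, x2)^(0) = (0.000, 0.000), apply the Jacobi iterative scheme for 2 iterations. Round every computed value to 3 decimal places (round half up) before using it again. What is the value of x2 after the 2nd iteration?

-1.531

Iteration 1:
  x1 = (5 - (-4)·0.000) / (8) = 0.625
  x2 = (-8 - (-3)·0.000) / (4) = -2.000
Iteration 2:
  x1 = (5 - (-4)·-2.000) / (8) = -0.375
  x2 = (-8 - (-3)·0.625) / (4) = -1.531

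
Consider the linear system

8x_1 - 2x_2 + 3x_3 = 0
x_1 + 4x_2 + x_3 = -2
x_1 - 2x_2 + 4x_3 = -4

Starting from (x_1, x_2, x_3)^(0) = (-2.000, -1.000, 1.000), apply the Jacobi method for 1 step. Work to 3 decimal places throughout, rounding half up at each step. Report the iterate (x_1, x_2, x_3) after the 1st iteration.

Iteration 1:
  x_1 = (0 - (-2)·-1.000 - (3)·1.000) / (8) = -0.625
  x_2 = (-2 - (1)·-2.000 - (1)·1.000) / (4) = -0.250
  x_3 = (-4 - (1)·-2.000 - (-2)·-1.000) / (4) = -1.000

(-0.625, -0.250, -1.000)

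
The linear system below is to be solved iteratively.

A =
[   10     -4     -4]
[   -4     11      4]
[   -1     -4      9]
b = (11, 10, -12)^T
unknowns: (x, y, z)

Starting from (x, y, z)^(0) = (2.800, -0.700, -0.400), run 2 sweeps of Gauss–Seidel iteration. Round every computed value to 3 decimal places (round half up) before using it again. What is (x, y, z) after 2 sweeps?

Iteration 1:
  x = (11 - (-4)·-0.700 - (-4)·-0.400) / (10) = 0.660
  y = (10 - (-4)·0.660 - (4)·-0.400) / (11) = 1.295
  z = (-12 - (-1)·0.660 - (-4)·1.295) / (9) = -0.684
Iteration 2:
  x = (11 - (-4)·1.295 - (-4)·-0.684) / (10) = 1.344
  y = (10 - (-4)·1.344 - (4)·-0.684) / (11) = 1.647
  z = (-12 - (-1)·1.344 - (-4)·1.647) / (9) = -0.452

(1.344, 1.647, -0.452)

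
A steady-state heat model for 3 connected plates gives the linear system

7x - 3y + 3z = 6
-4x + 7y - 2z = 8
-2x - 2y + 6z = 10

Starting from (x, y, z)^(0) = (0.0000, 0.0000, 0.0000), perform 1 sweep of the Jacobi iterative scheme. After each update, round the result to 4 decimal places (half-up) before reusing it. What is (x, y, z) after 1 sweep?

Iteration 1:
  x = (6 - (-3)·0.0000 - (3)·0.0000) / (7) = 0.8571
  y = (8 - (-4)·0.0000 - (-2)·0.0000) / (7) = 1.1429
  z = (10 - (-2)·0.0000 - (-2)·0.0000) / (6) = 1.6667

(0.8571, 1.1429, 1.6667)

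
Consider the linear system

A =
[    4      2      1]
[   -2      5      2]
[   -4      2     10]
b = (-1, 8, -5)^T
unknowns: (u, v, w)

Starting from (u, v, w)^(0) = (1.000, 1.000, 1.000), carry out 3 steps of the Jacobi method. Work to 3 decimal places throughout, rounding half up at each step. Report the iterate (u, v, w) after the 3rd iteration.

Iteration 1:
  u = (-1 - (2)·1.000 - (1)·1.000) / (4) = -1.000
  v = (8 - (-2)·1.000 - (2)·1.000) / (5) = 1.600
  w = (-5 - (-4)·1.000 - (2)·1.000) / (10) = -0.300
Iteration 2:
  u = (-1 - (2)·1.600 - (1)·-0.300) / (4) = -0.975
  v = (8 - (-2)·-1.000 - (2)·-0.300) / (5) = 1.320
  w = (-5 - (-4)·-1.000 - (2)·1.600) / (10) = -1.220
Iteration 3:
  u = (-1 - (2)·1.320 - (1)·-1.220) / (4) = -0.605
  v = (8 - (-2)·-0.975 - (2)·-1.220) / (5) = 1.698
  w = (-5 - (-4)·-0.975 - (2)·1.320) / (10) = -1.154

(-0.605, 1.698, -1.154)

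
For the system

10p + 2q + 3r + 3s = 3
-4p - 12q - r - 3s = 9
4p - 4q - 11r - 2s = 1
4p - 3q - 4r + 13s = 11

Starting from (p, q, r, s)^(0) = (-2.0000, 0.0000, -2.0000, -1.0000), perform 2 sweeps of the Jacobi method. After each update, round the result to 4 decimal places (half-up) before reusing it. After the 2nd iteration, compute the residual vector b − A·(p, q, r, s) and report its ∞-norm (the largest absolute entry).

Iteration 1:
  p = (3 - (2)·0.0000 - (3)·-2.0000 - (3)·-1.0000) / (10) = 1.2000
  q = (9 - (-4)·-2.0000 - (-1)·-2.0000 - (-3)·-1.0000) / (-12) = 0.3333
  r = (1 - (4)·-2.0000 - (-4)·0.0000 - (-2)·-1.0000) / (-11) = -0.6364
  s = (11 - (4)·-2.0000 - (-3)·0.0000 - (-4)·-2.0000) / (13) = 0.8462
Iteration 2:
  p = (3 - (2)·0.3333 - (3)·-0.6364 - (3)·0.8462) / (10) = 0.1704
  q = (9 - (-4)·1.2000 - (-1)·-0.6364 - (-3)·0.8462) / (-12) = -1.3085
  r = (1 - (4)·1.2000 - (-4)·0.3333 - (-2)·0.8462) / (-11) = 0.0704
  s = (11 - (4)·1.2000 - (-3)·0.3333 - (-4)·-0.6364) / (13) = 0.3580
Residual b − A·x = (2.6278, -4.8760, -3.4252, 2.0205); ∞-norm = 4.8760

4.8760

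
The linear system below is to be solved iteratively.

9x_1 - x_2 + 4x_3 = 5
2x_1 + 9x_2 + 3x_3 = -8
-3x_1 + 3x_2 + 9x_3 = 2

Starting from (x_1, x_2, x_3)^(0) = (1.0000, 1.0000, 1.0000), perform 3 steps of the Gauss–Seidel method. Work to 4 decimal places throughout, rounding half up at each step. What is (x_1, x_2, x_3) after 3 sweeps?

Iteration 1:
  x_1 = (5 - (-1)·1.0000 - (4)·1.0000) / (9) = 0.2222
  x_2 = (-8 - (2)·0.2222 - (3)·1.0000) / (9) = -1.2716
  x_3 = (2 - (-3)·0.2222 - (3)·-1.2716) / (9) = 0.7202
Iteration 2:
  x_1 = (5 - (-1)·-1.2716 - (4)·0.7202) / (9) = 0.0942
  x_2 = (-8 - (2)·0.0942 - (3)·0.7202) / (9) = -1.1499
  x_3 = (2 - (-3)·0.0942 - (3)·-1.1499) / (9) = 0.6369
Iteration 3:
  x_1 = (5 - (-1)·-1.1499 - (4)·0.6369) / (9) = 0.1447
  x_2 = (-8 - (2)·0.1447 - (3)·0.6369) / (9) = -1.1333
  x_3 = (2 - (-3)·0.1447 - (3)·-1.1333) / (9) = 0.6482

(0.1447, -1.1333, 0.6482)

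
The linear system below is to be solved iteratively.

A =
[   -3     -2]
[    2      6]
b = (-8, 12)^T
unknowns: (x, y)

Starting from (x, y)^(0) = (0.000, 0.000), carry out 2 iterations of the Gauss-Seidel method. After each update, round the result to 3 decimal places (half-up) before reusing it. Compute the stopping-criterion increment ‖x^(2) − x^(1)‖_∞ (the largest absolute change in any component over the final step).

0.741

Iteration 1:
  x = (-8 - (-2)·0.000) / (-3) = 2.667
  y = (12 - (2)·2.667) / (6) = 1.111
Iteration 2:
  x = (-8 - (-2)·1.111) / (-3) = 1.926
  y = (12 - (2)·1.926) / (6) = 1.358
Change: (-0.741, 0.247) → max |·| = 0.741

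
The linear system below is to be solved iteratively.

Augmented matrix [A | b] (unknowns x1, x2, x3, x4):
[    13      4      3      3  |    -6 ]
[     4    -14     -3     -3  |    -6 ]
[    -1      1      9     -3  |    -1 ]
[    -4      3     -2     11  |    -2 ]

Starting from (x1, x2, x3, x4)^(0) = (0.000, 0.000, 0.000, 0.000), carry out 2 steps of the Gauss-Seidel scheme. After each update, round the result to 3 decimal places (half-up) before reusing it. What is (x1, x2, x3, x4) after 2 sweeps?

Iteration 1:
  x1 = (-6 - (4)·0.000 - (3)·0.000 - (3)·0.000) / (13) = -0.462
  x2 = (-6 - (4)·-0.462 - (-3)·0.000 - (-3)·0.000) / (-14) = 0.297
  x3 = (-1 - (-1)·-0.462 - (1)·0.297 - (-3)·0.000) / (9) = -0.195
  x4 = (-2 - (-4)·-0.462 - (3)·0.297 - (-2)·-0.195) / (11) = -0.466
Iteration 2:
  x1 = (-6 - (4)·0.297 - (3)·-0.195 - (3)·-0.466) / (13) = -0.400
  x2 = (-6 - (4)·-0.400 - (-3)·-0.195 - (-3)·-0.466) / (-14) = 0.456
  x3 = (-1 - (-1)·-0.400 - (1)·0.456 - (-3)·-0.466) / (9) = -0.362
  x4 = (-2 - (-4)·-0.400 - (3)·0.456 - (-2)·-0.362) / (11) = -0.517

(-0.400, 0.456, -0.362, -0.517)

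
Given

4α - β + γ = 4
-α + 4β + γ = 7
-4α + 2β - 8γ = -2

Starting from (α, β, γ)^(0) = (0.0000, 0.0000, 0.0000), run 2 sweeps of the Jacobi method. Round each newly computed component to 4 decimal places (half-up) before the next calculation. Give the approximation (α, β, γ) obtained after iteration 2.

(1.3750, 1.9375, 0.1875)

Iteration 1:
  α = (4 - (-1)·0.0000 - (1)·0.0000) / (4) = 1.0000
  β = (7 - (-1)·0.0000 - (1)·0.0000) / (4) = 1.7500
  γ = (-2 - (-4)·0.0000 - (2)·0.0000) / (-8) = 0.2500
Iteration 2:
  α = (4 - (-1)·1.7500 - (1)·0.2500) / (4) = 1.3750
  β = (7 - (-1)·1.0000 - (1)·0.2500) / (4) = 1.9375
  γ = (-2 - (-4)·1.0000 - (2)·1.7500) / (-8) = 0.1875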